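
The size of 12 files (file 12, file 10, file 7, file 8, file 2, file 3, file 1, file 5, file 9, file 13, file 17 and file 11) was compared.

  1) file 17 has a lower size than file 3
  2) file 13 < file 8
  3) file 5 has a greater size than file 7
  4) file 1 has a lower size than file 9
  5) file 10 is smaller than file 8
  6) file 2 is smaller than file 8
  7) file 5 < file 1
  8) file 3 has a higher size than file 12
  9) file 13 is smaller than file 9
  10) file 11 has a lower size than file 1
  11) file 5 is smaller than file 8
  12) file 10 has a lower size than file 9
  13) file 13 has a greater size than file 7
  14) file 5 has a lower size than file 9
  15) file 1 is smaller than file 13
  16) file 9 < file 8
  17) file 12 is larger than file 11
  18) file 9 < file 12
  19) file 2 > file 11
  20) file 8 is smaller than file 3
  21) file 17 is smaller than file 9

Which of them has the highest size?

file 3

file 17 is not greatest since file 17 < file 9; file 7 is not greatest since file 7 < file 5; file 11 is not greatest since file 11 < file 2; file 5 is not greatest since file 5 < file 1; file 1 is not greatest since file 1 < file 9; file 2 is not greatest since file 2 < file 8; file 10 is not greatest since file 10 < file 9; file 13 is not greatest since file 13 < file 8; file 9 is not greatest since file 9 < file 12; file 12 is not greatest since file 12 < file 3; file 8 is not greatest since file 8 < file 3.
Only file 3 has nothing above it, so file 3 is the highest size.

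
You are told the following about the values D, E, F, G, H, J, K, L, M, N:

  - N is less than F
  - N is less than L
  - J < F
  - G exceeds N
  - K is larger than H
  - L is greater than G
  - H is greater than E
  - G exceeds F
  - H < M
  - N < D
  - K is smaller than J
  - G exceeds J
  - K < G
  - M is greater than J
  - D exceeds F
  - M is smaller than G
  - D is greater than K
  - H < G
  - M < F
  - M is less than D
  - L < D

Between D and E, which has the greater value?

D

E < H and H < K give E < K.
With K < J: E < H < K < J.
Then J < M extends the chain to M.
With M < F: E < H < K < J < M < F.
Then F < G extends the chain to G.
With G < L: E < H < K < J < M < F < G < L.
Then L < D extends the chain to D.
So E < D; D is the larger of the two.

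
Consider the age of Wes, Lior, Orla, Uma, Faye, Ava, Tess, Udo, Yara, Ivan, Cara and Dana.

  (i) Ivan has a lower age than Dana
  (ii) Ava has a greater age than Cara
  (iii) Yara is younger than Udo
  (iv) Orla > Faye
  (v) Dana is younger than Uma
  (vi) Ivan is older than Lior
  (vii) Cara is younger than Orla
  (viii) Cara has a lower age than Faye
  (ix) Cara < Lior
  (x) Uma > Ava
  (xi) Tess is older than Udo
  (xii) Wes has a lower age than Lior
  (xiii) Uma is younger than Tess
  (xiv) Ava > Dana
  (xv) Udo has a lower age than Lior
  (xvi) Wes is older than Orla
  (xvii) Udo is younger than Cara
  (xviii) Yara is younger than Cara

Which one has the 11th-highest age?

Udo

The consecutive relations fix a unique order: Yara < Udo < Cara < Faye < Orla < Wes < Lior < Ivan < Dana < Ava < Uma < Tess.
The 11th largest is Udo.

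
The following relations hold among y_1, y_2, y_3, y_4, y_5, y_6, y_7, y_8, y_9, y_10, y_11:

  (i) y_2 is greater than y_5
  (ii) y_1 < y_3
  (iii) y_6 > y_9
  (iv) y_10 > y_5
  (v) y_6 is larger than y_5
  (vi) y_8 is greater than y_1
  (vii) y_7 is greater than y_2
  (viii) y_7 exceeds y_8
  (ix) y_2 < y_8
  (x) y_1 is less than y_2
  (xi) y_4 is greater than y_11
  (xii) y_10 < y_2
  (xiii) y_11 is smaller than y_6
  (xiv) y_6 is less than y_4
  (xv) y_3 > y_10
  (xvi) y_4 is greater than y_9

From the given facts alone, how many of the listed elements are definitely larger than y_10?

4

Directly above y_10: y_2, y_3.
One step further: y_8, y_7 (4 so far).
No other element is forced above y_10 by the given relations, so the count is 4.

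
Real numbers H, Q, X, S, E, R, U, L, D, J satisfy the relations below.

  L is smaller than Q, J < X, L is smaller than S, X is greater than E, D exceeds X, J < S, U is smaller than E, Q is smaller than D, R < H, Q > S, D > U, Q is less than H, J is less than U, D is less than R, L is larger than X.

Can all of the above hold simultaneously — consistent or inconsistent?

Every relation is compatible with J < U < E < X < L < S < Q < D < R < H; the set is consistent.

consistent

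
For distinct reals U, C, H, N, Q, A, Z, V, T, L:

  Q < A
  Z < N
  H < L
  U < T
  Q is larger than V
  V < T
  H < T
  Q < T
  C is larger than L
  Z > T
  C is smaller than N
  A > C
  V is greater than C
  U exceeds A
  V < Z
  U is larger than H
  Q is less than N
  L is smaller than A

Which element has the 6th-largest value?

The consecutive relations fix a unique order: H < L < C < V < Q < A < U < T < Z < N.
Counting 6 from the largest end gives Q.

Q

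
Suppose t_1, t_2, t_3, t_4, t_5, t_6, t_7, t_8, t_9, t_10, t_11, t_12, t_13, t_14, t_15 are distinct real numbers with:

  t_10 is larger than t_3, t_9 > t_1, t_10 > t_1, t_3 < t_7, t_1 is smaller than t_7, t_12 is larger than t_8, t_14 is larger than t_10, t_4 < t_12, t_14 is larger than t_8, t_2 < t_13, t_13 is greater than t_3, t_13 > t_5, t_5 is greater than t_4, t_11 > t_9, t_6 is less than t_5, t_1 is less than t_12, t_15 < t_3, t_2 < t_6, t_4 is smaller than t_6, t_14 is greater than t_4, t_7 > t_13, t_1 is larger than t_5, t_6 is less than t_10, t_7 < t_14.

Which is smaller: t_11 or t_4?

t_4

Following the relations from t_4: t_4 < t_6 < t_5 < t_1 < t_9 < t_11.
So t_4 < t_11; t_4 is the smaller of the two.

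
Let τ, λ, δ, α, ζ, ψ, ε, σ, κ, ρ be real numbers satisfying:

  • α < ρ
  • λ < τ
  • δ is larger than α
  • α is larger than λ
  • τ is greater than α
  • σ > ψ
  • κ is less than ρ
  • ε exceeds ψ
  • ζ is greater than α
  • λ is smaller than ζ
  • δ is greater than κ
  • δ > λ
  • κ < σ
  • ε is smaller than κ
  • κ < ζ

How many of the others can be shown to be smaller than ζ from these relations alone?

5

The elements the relations force below ζ are ψ, λ, ε, α, κ — no chain reaches any other.
That is 5.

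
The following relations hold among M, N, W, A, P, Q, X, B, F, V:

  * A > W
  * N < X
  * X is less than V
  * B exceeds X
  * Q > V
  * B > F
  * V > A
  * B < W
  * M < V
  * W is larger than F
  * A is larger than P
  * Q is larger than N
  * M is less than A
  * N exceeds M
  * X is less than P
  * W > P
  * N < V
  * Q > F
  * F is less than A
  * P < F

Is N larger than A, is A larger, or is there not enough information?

A

Link the given pairs in sequence: N < X; X < P; P < F; F < B; B < W; W < A.
Chaining these gives N < X < P < F < B < W < A.
So A is larger.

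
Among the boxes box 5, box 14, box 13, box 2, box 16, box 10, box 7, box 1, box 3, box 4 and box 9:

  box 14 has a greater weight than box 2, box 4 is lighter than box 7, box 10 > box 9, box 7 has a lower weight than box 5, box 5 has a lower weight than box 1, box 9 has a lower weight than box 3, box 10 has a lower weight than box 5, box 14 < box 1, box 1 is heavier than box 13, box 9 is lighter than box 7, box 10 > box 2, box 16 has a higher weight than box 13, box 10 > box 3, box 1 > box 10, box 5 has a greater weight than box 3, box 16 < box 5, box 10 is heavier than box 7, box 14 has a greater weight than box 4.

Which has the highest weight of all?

box 1

Chaining downward from box 1: directly below it, box 13, box 14, box 10, box 5; then box 4, box 2, box 16, box 9, box 3, box 7.
That covers every other element, and nothing is given above box 1, so box 1 is the highest weight.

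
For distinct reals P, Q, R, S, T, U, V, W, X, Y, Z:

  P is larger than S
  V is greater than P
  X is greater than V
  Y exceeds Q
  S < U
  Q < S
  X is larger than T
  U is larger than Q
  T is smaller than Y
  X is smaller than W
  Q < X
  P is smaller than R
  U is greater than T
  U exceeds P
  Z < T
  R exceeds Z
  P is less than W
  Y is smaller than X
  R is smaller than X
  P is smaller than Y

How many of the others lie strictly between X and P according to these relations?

Chaining upward from P reaches: Y, V, R, W, U.
Chaining downward from X reaches: Q, Z, S, T, Y, V, R.
Strictly between P and X are those in both lists: Y, V, R — 3 elements.

3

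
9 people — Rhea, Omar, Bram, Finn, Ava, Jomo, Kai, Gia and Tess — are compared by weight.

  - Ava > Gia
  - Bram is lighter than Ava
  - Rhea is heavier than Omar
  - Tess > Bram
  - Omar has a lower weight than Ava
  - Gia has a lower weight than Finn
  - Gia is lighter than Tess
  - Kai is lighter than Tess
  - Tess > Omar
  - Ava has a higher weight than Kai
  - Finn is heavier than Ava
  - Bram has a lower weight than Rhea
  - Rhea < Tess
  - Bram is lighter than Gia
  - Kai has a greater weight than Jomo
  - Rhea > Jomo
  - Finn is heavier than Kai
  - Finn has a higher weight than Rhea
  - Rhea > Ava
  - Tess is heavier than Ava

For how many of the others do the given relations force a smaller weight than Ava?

5

Directly below Ava: Bram, Kai, Omar, Gia.
One step further: Jomo (5 so far).
Nothing else is reachable below Ava; 5 in all.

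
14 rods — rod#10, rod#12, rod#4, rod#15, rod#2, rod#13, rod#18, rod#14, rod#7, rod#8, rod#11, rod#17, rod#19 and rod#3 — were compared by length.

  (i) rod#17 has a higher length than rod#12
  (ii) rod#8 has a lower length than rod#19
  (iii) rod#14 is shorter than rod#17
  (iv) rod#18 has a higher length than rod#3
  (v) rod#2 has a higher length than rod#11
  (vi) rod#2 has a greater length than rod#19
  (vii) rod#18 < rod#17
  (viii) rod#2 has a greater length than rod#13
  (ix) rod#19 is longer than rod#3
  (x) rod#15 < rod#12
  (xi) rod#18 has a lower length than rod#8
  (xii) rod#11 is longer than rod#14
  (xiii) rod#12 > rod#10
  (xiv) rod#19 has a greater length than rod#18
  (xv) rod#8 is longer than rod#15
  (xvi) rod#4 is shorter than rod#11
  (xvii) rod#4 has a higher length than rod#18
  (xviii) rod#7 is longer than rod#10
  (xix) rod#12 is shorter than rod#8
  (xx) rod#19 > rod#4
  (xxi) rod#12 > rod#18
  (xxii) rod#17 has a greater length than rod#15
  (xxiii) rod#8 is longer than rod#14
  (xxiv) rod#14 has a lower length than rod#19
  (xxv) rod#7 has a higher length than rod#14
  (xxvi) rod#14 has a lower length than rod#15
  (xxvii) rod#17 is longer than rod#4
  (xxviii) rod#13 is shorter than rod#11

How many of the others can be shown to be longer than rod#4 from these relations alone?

The elements the relations force above rod#4 are rod#17, rod#19, rod#11, rod#2 — no chain reaches any other.
That is 4.

4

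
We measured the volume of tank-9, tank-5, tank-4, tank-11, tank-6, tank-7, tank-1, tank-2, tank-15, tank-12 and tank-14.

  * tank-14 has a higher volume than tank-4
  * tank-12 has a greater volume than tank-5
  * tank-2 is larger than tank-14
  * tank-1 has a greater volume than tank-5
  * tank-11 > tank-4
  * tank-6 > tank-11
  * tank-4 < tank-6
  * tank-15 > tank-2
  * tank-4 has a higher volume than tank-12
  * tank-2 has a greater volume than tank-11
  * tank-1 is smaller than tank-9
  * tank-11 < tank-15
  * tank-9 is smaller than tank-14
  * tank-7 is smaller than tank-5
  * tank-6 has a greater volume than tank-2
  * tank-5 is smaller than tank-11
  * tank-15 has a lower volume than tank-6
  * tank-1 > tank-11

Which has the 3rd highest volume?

Piecing the relations together gives one ordering: tank-7 < tank-5 < tank-12 < tank-4 < tank-11 < tank-1 < tank-9 < tank-14 < tank-2 < tank-15 < tank-6.
Counting 3 from the largest end gives tank-2.

tank-2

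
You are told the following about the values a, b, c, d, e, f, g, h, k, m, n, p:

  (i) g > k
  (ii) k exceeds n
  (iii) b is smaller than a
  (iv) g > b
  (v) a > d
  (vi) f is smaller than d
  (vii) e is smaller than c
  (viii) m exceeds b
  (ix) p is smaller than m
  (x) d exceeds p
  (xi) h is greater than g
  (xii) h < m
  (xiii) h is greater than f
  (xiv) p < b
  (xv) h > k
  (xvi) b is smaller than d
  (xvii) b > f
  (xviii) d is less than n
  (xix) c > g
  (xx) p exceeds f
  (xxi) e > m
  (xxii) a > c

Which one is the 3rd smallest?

Chaining the given pairs: f < p < b < d < n < k < g < h < m < e < c < a.
The 3rd smallest is b.

b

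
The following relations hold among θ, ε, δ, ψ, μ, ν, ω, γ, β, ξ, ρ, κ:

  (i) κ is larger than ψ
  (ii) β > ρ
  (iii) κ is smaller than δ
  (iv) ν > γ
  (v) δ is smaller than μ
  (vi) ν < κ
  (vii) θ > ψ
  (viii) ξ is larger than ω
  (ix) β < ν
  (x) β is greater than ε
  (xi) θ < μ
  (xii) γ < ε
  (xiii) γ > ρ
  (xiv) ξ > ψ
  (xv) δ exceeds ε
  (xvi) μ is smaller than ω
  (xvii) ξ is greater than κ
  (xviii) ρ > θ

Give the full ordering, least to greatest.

Nothing is placed below ψ, so it is least; from there ψ < θ; θ < ρ; ρ < γ; γ < ε; ε < β; β < ν; ν < κ; κ < δ; δ < μ; μ < ω; ω < ξ, each given directly.

ψ < θ < ρ < γ < ε < β < ν < κ < δ < μ < ω < ξ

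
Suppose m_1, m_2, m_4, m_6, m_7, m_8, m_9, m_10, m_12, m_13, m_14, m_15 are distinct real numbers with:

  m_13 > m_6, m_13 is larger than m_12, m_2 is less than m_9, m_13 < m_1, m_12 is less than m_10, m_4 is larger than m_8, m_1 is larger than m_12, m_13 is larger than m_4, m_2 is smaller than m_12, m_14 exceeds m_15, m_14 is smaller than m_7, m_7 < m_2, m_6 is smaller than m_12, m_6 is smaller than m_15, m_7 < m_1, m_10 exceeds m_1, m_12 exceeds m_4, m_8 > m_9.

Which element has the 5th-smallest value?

m_2

Chaining the given pairs: m_6 < m_15 < m_14 < m_7 < m_2 < m_9 < m_8 < m_4 < m_12 < m_13 < m_1 < m_10.
Counting 5 from the smallest end gives m_2.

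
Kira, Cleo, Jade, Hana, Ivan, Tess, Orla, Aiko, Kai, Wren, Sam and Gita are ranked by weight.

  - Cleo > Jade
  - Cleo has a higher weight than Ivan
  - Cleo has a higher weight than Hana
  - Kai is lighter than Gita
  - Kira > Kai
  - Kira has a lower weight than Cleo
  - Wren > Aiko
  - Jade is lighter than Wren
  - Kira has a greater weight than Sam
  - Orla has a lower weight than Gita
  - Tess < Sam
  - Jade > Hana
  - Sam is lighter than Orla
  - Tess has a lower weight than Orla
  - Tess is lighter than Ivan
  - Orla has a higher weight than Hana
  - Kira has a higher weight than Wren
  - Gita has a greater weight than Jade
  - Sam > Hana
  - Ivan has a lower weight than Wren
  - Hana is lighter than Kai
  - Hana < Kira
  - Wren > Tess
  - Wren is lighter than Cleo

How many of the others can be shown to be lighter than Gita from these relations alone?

6

Directly below Gita: Jade, Kai, Orla.
One step further: Hana, Tess, Sam (6 so far).
No other element is forced below Gita by the given relations, so the count is 6.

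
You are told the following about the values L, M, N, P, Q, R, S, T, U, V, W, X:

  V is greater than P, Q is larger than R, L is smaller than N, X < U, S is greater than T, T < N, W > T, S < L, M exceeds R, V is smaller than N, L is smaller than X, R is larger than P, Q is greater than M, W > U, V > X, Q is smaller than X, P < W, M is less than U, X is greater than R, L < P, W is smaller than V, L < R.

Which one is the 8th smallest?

X

The consecutive relations fix a unique order: T < S < L < P < R < M < Q < X < U < W < V < N.
Counting 8 from the smallest end gives X.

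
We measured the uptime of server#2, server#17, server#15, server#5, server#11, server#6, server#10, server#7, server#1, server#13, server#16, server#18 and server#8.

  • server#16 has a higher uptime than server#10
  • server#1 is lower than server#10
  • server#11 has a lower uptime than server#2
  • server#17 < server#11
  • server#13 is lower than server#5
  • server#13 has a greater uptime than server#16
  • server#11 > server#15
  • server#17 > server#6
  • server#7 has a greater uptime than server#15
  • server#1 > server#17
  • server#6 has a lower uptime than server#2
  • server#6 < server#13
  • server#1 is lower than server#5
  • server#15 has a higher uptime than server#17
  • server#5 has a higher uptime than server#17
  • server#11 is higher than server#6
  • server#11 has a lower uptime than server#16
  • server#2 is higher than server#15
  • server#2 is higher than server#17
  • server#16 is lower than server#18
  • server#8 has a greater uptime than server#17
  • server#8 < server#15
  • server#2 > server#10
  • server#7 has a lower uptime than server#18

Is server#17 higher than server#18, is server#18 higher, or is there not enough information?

server#18

server#17 < server#8 < server#15 < server#11 < server#16 < server#18, by transitivity through server#8, server#15, server#11, server#16.
So server#18 is higher.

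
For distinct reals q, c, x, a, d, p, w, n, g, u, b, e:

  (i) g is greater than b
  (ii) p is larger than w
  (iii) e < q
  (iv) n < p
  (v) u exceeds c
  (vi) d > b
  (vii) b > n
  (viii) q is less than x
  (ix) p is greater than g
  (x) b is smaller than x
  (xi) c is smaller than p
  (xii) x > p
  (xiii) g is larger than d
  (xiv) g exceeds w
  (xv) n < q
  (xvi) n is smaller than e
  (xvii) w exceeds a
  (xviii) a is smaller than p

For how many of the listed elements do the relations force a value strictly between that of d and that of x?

2

The relations place d below x. An element lies strictly between them when it is forced above d and also forced below x.
Above d: {g, p}. Below x: {n, c, e, a, b, w, q, g, p}.
Intersection: {g, p} — 2.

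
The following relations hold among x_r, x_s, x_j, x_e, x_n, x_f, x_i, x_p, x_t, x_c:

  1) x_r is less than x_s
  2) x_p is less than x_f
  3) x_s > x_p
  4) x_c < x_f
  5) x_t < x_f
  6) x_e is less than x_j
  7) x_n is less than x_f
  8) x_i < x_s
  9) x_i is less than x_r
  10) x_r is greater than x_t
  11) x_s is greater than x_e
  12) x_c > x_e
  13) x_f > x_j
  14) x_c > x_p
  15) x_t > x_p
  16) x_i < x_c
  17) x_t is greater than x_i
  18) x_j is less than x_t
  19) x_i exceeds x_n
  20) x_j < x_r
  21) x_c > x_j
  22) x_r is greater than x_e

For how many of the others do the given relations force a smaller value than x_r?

Directly below x_r: x_e, x_i, x_j, x_t.
One step further: x_p, x_n (6 so far).
No other element is forced below x_r by the given relations, so the count is 6.

6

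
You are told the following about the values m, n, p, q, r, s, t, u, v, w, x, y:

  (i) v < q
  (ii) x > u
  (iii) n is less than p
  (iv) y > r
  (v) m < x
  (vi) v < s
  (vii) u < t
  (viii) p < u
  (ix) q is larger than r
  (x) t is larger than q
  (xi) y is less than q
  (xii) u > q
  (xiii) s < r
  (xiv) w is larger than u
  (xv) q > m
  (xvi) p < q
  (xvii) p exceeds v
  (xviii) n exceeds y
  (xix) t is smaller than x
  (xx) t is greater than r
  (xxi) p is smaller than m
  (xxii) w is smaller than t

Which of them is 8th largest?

n

Piecing the relations together gives one ordering: v < s < r < y < n < p < m < q < u < w < t < x.
The 8th largest is n.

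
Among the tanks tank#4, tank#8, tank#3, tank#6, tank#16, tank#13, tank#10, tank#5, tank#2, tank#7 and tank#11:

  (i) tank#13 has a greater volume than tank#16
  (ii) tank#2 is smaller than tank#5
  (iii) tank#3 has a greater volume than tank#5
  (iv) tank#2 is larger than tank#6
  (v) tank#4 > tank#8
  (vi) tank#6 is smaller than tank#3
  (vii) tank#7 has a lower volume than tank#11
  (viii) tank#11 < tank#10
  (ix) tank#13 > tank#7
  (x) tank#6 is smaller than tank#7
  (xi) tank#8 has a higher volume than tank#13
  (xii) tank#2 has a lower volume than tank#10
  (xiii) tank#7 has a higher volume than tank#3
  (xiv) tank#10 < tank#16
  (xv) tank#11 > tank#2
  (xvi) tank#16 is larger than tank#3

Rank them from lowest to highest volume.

The consecutive links are each given: tank#6 < tank#2; tank#2 < tank#5; tank#5 < tank#3; tank#3 < tank#7; tank#7 < tank#11; tank#11 < tank#10; tank#10 < tank#16; tank#16 < tank#13; tank#13 < tank#8; tank#8 < tank#4.

tank#6 < tank#2 < tank#5 < tank#3 < tank#7 < tank#11 < tank#10 < tank#16 < tank#13 < tank#8 < tank#4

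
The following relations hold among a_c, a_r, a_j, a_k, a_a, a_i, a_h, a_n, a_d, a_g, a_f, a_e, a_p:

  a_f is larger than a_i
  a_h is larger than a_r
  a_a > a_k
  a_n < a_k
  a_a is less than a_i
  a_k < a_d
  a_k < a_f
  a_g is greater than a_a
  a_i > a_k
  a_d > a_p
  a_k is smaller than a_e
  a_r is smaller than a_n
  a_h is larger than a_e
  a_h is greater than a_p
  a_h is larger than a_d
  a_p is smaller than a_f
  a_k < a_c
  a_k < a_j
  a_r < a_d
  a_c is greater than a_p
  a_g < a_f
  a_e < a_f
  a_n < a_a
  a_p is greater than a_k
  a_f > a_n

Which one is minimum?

a_n is not least since a_r < a_n; a_k is not least since a_n < a_k; a_p is not least since a_k < a_p; a_a is not least since a_k < a_a; a_i is not least since a_k < a_i; a_d is not least since a_p < a_d; a_j is not least since a_k < a_j; a_e is not least since a_k < a_e; a_g is not least since a_a < a_g; a_c is not least since a_p < a_c; a_h is not least since a_r < a_h; a_f is not least since a_e < a_f.
Only a_r has nothing below it, so a_r is the minimum.

a_r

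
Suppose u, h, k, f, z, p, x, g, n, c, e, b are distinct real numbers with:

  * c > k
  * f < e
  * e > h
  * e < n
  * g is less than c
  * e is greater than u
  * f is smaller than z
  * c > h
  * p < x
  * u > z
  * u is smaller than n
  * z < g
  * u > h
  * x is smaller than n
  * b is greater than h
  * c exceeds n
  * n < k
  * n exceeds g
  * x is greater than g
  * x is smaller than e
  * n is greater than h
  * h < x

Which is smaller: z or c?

z

z < g < x < e < n < c, by transitivity through g, x, e, n.
So z < c; z is the smaller of the two.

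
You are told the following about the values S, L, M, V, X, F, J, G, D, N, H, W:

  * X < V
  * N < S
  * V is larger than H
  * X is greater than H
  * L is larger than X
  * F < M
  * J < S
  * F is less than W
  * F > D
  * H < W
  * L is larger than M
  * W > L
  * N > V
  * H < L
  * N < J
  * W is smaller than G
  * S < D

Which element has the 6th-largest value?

D

Piecing the relations together gives one ordering: H < X < V < N < J < S < D < F < M < L < W < G.
The 6th largest is D.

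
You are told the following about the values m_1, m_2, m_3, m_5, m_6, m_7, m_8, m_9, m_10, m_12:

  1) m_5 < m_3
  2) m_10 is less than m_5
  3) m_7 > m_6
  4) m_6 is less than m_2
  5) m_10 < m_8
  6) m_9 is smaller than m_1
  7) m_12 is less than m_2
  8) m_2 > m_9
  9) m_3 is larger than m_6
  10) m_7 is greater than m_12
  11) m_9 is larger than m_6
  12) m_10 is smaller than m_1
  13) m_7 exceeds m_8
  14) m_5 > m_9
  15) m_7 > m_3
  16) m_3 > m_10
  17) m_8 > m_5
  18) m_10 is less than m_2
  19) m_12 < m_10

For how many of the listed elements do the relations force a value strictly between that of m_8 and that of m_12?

2

Chaining upward from m_12 reaches: m_10, m_5, m_1, m_2, m_3, m_7.
Chaining downward from m_8 reaches: m_6, m_9, m_10, m_5.
Strictly between m_12 and m_8 are those in both lists: m_10, m_5 — 2 elements.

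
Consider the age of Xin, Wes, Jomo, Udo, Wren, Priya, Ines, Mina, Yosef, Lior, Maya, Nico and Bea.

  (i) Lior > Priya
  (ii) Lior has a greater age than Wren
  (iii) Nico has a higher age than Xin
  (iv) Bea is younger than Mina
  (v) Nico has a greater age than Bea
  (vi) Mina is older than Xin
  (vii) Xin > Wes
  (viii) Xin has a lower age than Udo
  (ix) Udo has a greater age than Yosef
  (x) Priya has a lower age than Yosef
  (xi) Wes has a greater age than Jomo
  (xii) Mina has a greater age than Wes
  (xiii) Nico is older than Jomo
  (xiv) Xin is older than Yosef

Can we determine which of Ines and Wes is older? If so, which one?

Following every chain through Ines: nothing is chained to Ines.
Wes is not reached, and no chain runs the other way from Wes to Ines.
So the given relations leave the order of Ines and Wes undetermined.

undetermined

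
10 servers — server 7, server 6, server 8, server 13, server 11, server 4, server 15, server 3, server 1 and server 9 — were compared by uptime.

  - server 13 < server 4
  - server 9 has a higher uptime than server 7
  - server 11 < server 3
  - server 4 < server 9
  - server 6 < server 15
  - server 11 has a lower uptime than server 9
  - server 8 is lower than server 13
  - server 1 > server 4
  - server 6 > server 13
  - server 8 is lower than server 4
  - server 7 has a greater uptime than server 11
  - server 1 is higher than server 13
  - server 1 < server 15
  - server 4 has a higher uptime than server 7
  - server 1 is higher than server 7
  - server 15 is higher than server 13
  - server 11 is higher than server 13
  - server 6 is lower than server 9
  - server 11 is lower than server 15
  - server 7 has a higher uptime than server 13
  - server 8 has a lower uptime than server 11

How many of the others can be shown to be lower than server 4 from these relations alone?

4

The elements the relations force below server 4 are server 8, server 13, server 11, server 7 — no chain reaches any other.
That is 4.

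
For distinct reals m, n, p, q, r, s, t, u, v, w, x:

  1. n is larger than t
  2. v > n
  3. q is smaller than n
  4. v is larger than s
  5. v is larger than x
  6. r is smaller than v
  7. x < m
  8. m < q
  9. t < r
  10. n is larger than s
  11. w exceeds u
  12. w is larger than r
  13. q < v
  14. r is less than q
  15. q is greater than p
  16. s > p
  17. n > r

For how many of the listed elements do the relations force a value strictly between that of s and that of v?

The relations place s below v. An element lies strictly between them when it is forced above s and also forced below v.
Above s: {n}. Below v: {x, p, m, t, r, q, n}.
Intersection: {n} — 1.

1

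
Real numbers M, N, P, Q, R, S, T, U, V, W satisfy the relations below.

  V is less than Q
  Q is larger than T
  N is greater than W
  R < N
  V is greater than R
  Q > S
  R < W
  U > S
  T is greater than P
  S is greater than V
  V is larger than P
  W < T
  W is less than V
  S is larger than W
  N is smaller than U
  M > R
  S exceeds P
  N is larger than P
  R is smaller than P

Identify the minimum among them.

R

W is not least since R < W; M is not least since R < M; P is not least since R < P; V is not least since P < V; N is not least since R < N; S is not least since V < S; U is not least since N < U; T is not least since W < T; Q is not least since V < Q.
Only R has nothing below it, so R is the minimum.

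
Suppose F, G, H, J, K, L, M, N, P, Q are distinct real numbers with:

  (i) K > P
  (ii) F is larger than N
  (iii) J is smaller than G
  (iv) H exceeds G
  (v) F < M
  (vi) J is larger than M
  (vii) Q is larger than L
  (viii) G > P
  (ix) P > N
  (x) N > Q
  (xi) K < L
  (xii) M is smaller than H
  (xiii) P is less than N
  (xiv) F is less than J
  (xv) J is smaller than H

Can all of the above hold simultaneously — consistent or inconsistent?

Chaining the given relations yields P < K < L < Q < N, so P < N. But one relation states N < P. These cannot both hold.

inconsistent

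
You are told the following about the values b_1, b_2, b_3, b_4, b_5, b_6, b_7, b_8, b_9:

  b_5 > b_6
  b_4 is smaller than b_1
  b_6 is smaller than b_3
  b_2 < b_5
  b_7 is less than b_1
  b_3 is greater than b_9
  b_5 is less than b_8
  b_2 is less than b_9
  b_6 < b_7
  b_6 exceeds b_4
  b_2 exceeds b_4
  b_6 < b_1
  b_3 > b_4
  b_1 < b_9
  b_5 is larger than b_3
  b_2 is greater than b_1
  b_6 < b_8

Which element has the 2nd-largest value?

b_5

Piecing the relations together gives one ordering: b_4 < b_6 < b_7 < b_1 < b_2 < b_9 < b_3 < b_5 < b_8.
Counting 2 from the largest end gives b_5.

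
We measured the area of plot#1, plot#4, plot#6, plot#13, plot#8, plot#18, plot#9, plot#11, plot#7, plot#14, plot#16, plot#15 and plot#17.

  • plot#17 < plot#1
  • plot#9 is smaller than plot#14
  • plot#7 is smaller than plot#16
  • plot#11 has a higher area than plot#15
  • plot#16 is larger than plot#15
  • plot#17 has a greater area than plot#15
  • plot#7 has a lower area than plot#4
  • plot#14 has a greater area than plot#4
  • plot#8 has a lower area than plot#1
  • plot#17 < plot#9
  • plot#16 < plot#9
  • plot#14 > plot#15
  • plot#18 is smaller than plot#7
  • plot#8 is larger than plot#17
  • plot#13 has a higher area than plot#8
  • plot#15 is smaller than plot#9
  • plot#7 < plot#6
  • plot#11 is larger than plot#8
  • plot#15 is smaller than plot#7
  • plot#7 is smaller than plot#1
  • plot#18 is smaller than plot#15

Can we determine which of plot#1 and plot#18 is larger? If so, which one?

plot#1

plot#18 < plot#15 and plot#15 < plot#17 give plot#18 < plot#17.
Then plot#17 < plot#8 extends the chain to plot#8.
Then plot#8 < plot#1 extends the chain to plot#1.
So plot#1 is larger.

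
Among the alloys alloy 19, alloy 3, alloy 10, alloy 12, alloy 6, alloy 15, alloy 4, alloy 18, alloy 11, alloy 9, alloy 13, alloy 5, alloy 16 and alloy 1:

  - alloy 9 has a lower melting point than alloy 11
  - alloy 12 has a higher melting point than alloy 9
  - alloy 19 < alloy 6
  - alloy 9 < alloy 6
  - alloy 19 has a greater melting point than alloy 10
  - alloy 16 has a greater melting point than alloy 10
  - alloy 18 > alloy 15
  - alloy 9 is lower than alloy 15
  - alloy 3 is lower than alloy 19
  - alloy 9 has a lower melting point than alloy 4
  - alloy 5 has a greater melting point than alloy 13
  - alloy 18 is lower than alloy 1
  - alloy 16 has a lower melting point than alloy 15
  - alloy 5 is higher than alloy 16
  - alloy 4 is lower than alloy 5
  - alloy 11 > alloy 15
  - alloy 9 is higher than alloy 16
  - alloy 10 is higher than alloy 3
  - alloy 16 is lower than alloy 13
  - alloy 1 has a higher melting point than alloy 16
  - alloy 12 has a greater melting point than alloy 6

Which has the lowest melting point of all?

Chaining upward from alloy 3: directly above it, alloy 10, alloy 19; then alloy 16, alloy 6; then alloy 9, alloy 13, alloy 15, alloy 5, alloy 12, alloy 1; then alloy 4, alloy 11, alloy 18.
That covers every other element, and nothing is given below alloy 3, so alloy 3 is the lowest melting point.

alloy 3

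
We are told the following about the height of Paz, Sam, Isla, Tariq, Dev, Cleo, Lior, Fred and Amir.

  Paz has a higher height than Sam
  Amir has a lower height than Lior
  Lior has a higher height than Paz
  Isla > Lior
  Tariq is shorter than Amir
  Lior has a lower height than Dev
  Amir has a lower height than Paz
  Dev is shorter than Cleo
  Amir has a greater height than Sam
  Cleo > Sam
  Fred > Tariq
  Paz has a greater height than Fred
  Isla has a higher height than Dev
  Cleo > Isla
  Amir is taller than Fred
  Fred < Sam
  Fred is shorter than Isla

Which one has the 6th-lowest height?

Chaining the given pairs: Tariq < Fred < Sam < Amir < Paz < Lior < Dev < Isla < Cleo.
The 6th smallest is Lior.

Lior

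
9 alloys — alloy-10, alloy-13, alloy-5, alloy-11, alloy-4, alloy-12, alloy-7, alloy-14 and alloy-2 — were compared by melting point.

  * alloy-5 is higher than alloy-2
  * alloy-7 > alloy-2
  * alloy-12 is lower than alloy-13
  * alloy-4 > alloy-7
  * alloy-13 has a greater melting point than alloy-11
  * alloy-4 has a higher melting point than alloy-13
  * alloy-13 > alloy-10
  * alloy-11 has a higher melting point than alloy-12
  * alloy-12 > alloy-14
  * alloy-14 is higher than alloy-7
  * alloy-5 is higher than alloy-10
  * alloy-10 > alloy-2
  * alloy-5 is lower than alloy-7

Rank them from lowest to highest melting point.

alloy-2 < alloy-10 < alloy-5 < alloy-7 < alloy-14 < alloy-12 < alloy-11 < alloy-13 < alloy-4

Nothing is placed below alloy-2, so it is least; from there alloy-2 < alloy-10; alloy-10 < alloy-5; alloy-5 < alloy-7; alloy-7 < alloy-14; alloy-14 < alloy-12; alloy-12 < alloy-11; alloy-11 < alloy-13; alloy-13 < alloy-4, each given directly.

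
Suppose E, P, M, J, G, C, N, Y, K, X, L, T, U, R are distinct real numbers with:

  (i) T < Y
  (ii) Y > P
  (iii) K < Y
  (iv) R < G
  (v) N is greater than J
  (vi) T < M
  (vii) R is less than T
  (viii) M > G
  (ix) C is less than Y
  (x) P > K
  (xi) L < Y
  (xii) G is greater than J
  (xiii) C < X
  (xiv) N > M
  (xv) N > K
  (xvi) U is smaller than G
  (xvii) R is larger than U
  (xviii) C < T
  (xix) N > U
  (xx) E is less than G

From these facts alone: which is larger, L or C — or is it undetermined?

undetermined

Following every chain through C: above C we get X, T, Y, M, N.
L is not reached, and no chain runs the other way from L to C.
So the given relations leave the order of C and L undetermined.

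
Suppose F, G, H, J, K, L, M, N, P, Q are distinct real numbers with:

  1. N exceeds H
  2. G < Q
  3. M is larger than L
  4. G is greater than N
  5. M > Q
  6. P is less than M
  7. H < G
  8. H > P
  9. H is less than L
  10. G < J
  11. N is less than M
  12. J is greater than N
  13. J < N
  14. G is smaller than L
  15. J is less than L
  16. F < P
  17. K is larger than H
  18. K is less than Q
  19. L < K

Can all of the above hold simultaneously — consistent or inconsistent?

We have J < N stated directly, yet also N < G < J by chaining the others — so N < J. Contradiction.

inconsistent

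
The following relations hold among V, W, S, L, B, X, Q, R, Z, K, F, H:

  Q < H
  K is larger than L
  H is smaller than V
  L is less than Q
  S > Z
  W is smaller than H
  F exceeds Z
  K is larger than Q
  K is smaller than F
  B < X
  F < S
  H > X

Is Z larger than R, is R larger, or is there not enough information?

Following every chain through Z: above Z we get F, S.
R is not reached, and no chain runs the other way from R to Z.
So the given relations leave the order of Z and R undetermined.

undetermined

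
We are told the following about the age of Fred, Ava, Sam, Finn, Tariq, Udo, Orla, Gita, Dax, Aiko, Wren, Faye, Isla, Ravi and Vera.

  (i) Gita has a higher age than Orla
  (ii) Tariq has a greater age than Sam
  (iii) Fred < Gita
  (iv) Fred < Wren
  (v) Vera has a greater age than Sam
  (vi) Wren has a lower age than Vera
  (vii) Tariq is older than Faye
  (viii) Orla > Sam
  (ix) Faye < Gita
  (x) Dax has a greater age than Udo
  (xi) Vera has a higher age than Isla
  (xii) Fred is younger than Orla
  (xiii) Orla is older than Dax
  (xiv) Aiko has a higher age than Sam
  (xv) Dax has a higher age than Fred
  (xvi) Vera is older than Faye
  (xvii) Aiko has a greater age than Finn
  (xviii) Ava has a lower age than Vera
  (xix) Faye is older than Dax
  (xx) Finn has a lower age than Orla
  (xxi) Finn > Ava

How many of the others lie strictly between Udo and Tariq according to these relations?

The relations place Udo below Tariq. An element lies strictly between them when it is forced above Udo and also forced below Tariq.
Above Udo: {Dax, Faye, Orla, Vera, Gita}. Below Tariq: {Fred, Dax, Faye, Sam}.
Intersection: {Dax, Faye} — 2.

2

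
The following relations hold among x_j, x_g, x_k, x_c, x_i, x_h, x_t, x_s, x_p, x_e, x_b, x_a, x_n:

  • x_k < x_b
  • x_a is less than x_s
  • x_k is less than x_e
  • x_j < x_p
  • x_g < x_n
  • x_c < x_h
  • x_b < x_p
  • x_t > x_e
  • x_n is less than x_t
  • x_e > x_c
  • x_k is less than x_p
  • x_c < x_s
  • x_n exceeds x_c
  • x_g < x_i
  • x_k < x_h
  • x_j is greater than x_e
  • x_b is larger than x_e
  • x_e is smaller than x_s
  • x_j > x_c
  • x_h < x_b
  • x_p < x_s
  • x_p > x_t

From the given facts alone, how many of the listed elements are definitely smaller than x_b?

From x_b the given relations immediately reach x_k, x_e, x_h.
From those, x_c — 4 in total.
Nothing else is reachable below x_b; 4 in all.

4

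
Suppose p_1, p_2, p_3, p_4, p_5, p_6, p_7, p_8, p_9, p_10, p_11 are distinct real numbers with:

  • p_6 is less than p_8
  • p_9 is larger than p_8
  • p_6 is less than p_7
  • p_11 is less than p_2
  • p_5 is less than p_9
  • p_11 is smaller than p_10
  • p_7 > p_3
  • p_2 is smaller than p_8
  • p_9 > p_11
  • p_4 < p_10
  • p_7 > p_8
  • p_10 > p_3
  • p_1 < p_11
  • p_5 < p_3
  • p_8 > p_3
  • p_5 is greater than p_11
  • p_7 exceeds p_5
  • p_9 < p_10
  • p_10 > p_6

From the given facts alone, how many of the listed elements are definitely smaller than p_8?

6

From p_8 the given relations immediately reach p_2, p_6, p_3.
From those, p_11, p_5 — 5 in total.
From those, p_1 — 6 in total.
No other element is forced below p_8 by the given relations, so the count is 6.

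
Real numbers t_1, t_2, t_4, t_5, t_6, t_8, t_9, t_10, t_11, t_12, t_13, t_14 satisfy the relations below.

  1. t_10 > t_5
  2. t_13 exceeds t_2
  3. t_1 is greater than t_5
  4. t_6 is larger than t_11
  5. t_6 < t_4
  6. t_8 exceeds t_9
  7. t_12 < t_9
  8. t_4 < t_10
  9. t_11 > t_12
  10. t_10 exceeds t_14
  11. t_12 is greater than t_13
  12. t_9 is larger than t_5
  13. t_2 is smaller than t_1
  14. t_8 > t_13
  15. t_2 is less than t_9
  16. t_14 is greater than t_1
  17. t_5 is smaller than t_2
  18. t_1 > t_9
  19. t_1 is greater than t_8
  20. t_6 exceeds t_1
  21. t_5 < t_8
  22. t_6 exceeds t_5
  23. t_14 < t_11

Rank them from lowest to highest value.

t_5 < t_2 < t_13 < t_12 < t_9 < t_8 < t_1 < t_14 < t_11 < t_6 < t_4 < t_10

Each adjacent pair is fixed by a given relation: t_5 < t_2; t_2 < t_13; t_13 < t_12; t_12 < t_9; t_9 < t_8; t_8 < t_1; t_1 < t_14; t_14 < t_11; t_11 < t_6; t_6 < t_4; t_4 < t_10. Chaining them end to end gives the full order.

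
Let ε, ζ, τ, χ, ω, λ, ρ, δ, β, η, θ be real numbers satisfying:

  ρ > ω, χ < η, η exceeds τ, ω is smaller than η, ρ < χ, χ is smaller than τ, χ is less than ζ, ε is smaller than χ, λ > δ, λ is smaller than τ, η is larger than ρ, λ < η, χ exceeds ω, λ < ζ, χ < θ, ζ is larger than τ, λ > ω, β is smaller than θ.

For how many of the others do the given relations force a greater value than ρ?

Directly above ρ: χ, η.
One step further: τ, θ, ζ (5 so far).
Nothing else is reachable above ρ; 5 in all.

5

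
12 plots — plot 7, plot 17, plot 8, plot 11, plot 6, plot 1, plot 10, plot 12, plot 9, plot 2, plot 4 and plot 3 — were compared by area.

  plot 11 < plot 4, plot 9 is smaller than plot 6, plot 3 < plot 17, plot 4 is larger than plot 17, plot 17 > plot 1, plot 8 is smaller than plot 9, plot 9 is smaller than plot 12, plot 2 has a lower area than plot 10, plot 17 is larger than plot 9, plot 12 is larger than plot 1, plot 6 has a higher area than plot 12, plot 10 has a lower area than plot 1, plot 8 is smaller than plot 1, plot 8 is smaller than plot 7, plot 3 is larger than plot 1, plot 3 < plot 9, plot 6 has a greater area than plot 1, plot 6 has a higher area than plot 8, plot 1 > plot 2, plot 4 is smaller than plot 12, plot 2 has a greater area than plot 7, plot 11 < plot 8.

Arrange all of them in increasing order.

The consecutive links are each given: plot 11 < plot 8; plot 8 < plot 7; plot 7 < plot 2; plot 2 < plot 10; plot 10 < plot 1; plot 1 < plot 3; plot 3 < plot 9; plot 9 < plot 17; plot 17 < plot 4; plot 4 < plot 12; plot 12 < plot 6.

plot 11 < plot 8 < plot 7 < plot 2 < plot 10 < plot 1 < plot 3 < plot 9 < plot 17 < plot 4 < plot 12 < plot 6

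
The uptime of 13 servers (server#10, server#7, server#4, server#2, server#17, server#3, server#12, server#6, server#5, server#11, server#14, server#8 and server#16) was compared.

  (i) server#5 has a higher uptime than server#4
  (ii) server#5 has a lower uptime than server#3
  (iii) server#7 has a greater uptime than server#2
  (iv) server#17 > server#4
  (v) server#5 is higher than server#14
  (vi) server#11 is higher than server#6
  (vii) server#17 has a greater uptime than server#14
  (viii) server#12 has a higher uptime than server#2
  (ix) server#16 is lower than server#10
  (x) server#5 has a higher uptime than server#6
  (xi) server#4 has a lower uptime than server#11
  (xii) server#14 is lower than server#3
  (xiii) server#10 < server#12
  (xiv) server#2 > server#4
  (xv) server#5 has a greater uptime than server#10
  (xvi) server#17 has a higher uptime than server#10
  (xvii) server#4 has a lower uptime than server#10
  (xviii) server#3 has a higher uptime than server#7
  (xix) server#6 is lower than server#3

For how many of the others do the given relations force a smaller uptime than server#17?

4

Directly below server#17: server#14, server#4, server#10.
One step further: server#16 (4 so far).
Nothing else is reachable below server#17; 4 in all.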